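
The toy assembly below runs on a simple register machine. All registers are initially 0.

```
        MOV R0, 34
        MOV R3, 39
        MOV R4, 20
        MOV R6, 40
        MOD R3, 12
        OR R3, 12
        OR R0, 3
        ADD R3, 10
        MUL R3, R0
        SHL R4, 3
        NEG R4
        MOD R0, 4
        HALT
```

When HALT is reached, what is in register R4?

-160

after MOV R0, 34: R0=34
after MOV R3, 39: R3=39
after MOV R4, 20: R4=20
after MOV R6, 40: R6=40
after MOD R3, 12: R3=39%12=3
after OR R3, 12: R3=3|12=15
after OR R0, 3: R0=34|3=35
after ADD R3, 10: R3=15+10=25
after MUL R3, R0: R3=25*35=875
after SHL R4, 3: R4=20<<3=160
after NEG R4: R4=-(160)=-160
after MOD R0, 4: R0=35%4=3
halt.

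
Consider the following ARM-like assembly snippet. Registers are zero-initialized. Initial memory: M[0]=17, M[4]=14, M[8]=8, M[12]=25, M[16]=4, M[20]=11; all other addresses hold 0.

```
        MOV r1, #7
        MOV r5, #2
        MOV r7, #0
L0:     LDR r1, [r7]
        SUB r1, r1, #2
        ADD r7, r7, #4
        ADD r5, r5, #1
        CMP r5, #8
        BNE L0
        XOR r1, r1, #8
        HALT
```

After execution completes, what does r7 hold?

after MOV r1, #7: r1=7
after MOV r5, #2: r5=2
after MOV r7, #0: r7=0
after LDR r1, [r7]: r1=M[0]=17
after SUB r1, r1, #2: r1=17-2=15
after ADD r7, r7, #4: r7=0+4=4
after ADD r5, r5, #1: r5=2+1=3
CMP r5, #8  (cmp 3,8)
BNE L0: taken
after LDR r1, [r7]: r1=M[4]=14
after SUB r1, r1, #2: r1=14-2=12
after ADD r7, r7, #4: r7=4+4=8
after ADD r5, r5, #1: r5=3+1=4
CMP r5, #8  (cmp 4,8)
BNE L0: taken
after LDR r1, [r7]: r1=M[8]=8
after SUB r1, r1, #2: r1=8-2=6
after ADD r7, r7, #4: r7=8+4=12
after ADD r5, r5, #1: r5=4+1=5
CMP r5, #8  (cmp 5,8)
BNE L0: taken
after LDR r1, [r7]: r1=M[12]=25
after SUB r1, r1, #2: r1=25-2=23
after ADD r7, r7, #4: r7=12+4=16
after ADD r5, r5, #1: r5=5+1=6
CMP r5, #8  (cmp 6,8)
BNE L0: taken
after LDR r1, [r7]: r1=M[16]=4
after SUB r1, r1, #2: r1=4-2=2
after ADD r7, r7, #4: r7=16+4=20
after ADD r5, r5, #1: r5=6+1=7
CMP r5, #8  (cmp 7,8)
BNE L0: taken
after LDR r1, [r7]: r1=M[20]=11
after SUB r1, r1, #2: r1=11-2=9
after ADD r7, r7, #4: r7=20+4=24
after ADD r5, r5, #1: r5=7+1=8
CMP r5, #8  (cmp 8,8)
BNE L0: not taken
after XOR r1, r1, #8: r1=9^8=1
halt.

24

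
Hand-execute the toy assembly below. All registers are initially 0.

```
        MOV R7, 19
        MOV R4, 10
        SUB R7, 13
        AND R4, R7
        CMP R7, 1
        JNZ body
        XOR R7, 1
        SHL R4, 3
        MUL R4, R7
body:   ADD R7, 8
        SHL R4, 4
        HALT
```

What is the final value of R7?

MOV R7, 19 → R7=19
MOV R4, 10 → R4=10
SUB R7, 13 → R7=19-13=6
AND R4, R7 → R4=10&6=2
CMP R7, 1  (cmp 6,1)
JNZ body: taken
ADD R7, 8 → R7=6+8=14
SHL R4, 4 → R4=2<<4=32
halt.

14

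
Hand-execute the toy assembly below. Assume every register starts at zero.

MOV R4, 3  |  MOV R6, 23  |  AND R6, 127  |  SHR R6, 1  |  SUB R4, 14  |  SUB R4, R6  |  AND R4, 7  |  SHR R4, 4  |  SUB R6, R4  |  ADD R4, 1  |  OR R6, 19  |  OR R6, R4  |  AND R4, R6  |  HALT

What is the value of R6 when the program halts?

after MOV R4, 3: R4=3
after MOV R6, 23: R6=23
after AND R6, 127: R6=23&127=23
after SHR R6, 1: R6=23>>1=11
after SUB R4, 14: R4=3-14=-11
after SUB R4, R6: R4=(-11)-11=-22
after AND R4, 7: R4=(-22)&7=2
after SHR R4, 4: R4=2>>4=0
after SUB R6, R4: R6=11-0=11
after ADD R4, 1: R4=0+1=1
after OR R6, 19: R6=11|19=27
after OR R6, R4: R6=27|1=27
after AND R4, R6: R4=1&27=1
halt.

27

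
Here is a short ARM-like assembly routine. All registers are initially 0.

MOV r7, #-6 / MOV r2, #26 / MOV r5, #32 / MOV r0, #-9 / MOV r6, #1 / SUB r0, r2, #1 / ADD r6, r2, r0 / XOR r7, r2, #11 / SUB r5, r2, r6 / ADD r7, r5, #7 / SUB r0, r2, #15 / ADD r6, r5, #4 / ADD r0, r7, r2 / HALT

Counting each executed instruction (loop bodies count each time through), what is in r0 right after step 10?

MOV r7, #-6 → r7=-6
MOV r2, #26 → r2=26
MOV r5, #32 → r5=32
MOV r0, #-9 → r0=-9
MOV r6, #1 → r6=1
SUB r0, r2, #1 → r0=26-1=25
ADD r6, r2, r0 → r6=26+25=51
XOR r7, r2, #11 → r7=26^11=17
SUB r5, r2, r6 → r5=26-51=-25
ADD r7, r5, #7 → r7=(-25)+7=-18
After step 10: r0 = 25.

25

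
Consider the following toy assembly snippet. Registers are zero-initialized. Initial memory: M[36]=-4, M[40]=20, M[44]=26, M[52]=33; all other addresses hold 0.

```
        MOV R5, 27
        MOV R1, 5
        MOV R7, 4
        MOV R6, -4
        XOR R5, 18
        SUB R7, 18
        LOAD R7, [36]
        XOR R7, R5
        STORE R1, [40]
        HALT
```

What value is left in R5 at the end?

9

MOV R5, 27 → R5=27
MOV R1, 5 → R1=5
MOV R7, 4 → R7=4
MOV R6, -4 → R6=-4
XOR R5, 18 → R5=27^18=9
SUB R7, 18 → R7=4-18=-14
LOAD R7, [36] → R7=M[36]=-4
XOR R7, R5 → R7=(-4)^9=-11
STORE R1, [40] → M[40]=5
halt.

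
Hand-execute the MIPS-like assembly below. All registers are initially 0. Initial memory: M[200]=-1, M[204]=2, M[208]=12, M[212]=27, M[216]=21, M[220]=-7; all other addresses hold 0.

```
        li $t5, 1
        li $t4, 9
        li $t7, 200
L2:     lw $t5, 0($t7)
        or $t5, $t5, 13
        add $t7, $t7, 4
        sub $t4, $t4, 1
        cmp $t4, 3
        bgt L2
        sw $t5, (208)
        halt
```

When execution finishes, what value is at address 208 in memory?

$t5=1
$t4=9
$t7=200
$t5=M[200]=-1
$t5=(-1)|13=-1
$t7=200+4=204
$t4=9-1=8
cmp $t4, 3  (cmp 8,3)
bgt L2: taken
$t5=M[204]=2
$t5=2|13=15
$t7=204+4=208
$t4=8-1=7
cmp $t4, 3  (cmp 7,3)
bgt L2: taken
$t5=M[208]=12
$t5=12|13=13
$t7=208+4=212
$t4=7-1=6
cmp $t4, 3  (cmp 6,3)
bgt L2: taken
$t5=M[212]=27
$t5=27|13=31
$t7=212+4=216
$t4=6-1=5
cmp $t4, 3  (cmp 5,3)
bgt L2: taken
$t5=M[216]=21
$t5=21|13=29
$t7=216+4=220
$t4=5-1=4
cmp $t4, 3  (cmp 4,3)
bgt L2: taken
$t5=M[220]=-7
$t5=(-7)|13=-3
$t7=220+4=224
$t4=4-1=3
cmp $t4, 3  (cmp 3,3)
bgt L2: not taken
sw $t5, (208) → M[208]=-3
halt.

-3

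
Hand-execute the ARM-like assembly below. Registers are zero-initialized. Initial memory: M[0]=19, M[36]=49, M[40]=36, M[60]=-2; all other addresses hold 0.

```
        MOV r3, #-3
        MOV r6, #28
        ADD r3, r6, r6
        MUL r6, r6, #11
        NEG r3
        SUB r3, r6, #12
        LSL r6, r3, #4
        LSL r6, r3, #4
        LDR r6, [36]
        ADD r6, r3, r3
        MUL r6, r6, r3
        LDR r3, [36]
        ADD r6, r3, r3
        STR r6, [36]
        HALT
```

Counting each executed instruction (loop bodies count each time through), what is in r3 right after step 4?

after MOV r3, #-3: r3=-3
after MOV r6, #28: r6=28
after ADD r3, r6, r6: r3=28+28=56
after MUL r6, r6, #11: r6=28*11=308
After step 4: r3 = 56.

56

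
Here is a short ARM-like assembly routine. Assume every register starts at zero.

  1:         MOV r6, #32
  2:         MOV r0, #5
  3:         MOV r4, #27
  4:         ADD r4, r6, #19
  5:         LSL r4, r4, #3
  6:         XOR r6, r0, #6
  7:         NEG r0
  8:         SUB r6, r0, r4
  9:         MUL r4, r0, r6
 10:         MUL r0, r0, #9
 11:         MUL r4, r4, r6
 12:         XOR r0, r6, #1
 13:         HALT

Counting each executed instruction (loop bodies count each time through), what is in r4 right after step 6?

after MOV r6, #32: r6=32
after MOV r0, #5: r0=5
after MOV r4, #27: r4=27
after ADD r4, r6, #19: r4=32+19=51
after LSL r4, r4, #3: r4=51<<3=408
after XOR r6, r0, #6: r6=5^6=3
After step 6: r4 = 408.

408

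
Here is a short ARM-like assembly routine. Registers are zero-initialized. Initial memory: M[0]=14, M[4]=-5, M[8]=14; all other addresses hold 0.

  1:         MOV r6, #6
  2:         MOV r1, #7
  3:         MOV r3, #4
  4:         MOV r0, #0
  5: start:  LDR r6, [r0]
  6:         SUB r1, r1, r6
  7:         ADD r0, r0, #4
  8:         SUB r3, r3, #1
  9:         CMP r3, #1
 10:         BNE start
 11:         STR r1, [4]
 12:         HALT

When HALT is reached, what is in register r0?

r6=6
r1=7
r3=4
r0=0
r6=M[0]=14
r1=7-14=-7
r0=0+4=4
r3=4-1=3
CMP r3, #1  (cmp 3,1)
BNE start: taken
r6=M[4]=-5
r1=(-7)-(-5)=-2
r0=4+4=8
r3=3-1=2
CMP r3, #1  (cmp 2,1)
BNE start: taken
r6=M[8]=14
r1=(-2)-14=-16
r0=8+4=12
r3=2-1=1
CMP r3, #1  (cmp 1,1)
BNE start: not taken
STR r1, [4] → M[4]=-16
halt.

12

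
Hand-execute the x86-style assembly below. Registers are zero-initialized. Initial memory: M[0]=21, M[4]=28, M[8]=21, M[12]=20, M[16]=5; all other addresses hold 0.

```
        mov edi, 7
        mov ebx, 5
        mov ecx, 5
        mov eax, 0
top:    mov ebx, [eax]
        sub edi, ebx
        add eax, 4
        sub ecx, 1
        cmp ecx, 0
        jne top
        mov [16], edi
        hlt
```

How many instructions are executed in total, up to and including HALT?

36

edi=7
ebx=5
ecx=5
eax=0
ebx=M[0]=21
edi=7-21=-14
eax=0+4=4
ecx=5-1=4
cmp ecx, 0  (cmp 4,0)
jne top: taken
ebx=M[4]=28
edi=(-14)-28=-42
eax=4+4=8
ecx=4-1=3
cmp ecx, 0  (cmp 3,0)
jne top: taken
ebx=M[8]=21
edi=(-42)-21=-63
eax=8+4=12
ecx=3-1=2
cmp ecx, 0  (cmp 2,0)
jne top: taken
ebx=M[12]=20
edi=(-63)-20=-83
eax=12+4=16
ecx=2-1=1
cmp ecx, 0  (cmp 1,0)
jne top: taken
ebx=M[16]=5
edi=(-83)-5=-88
eax=16+4=20
ecx=1-1=0
cmp ecx, 0  (cmp 0,0)
jne top: not taken
mov [16], edi → M[16]=-88
halt.
Total executed instructions: 36.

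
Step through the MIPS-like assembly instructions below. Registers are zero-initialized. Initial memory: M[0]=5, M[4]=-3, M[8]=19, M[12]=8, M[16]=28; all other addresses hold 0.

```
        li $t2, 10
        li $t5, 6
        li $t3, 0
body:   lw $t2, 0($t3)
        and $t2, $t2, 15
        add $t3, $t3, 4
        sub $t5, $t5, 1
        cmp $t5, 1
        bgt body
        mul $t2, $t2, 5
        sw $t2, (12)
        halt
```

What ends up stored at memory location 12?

60

li $t2, 10 → $t2=10
li $t5, 6 → $t5=6
li $t3, 0 → $t3=0
lw $t2, 0($t3) → $t2=M[0]=5
and $t2, $t2, 15 → $t2=5&15=5
add $t3, $t3, 4 → $t3=0+4=4
sub $t5, $t5, 1 → $t5=6-1=5
cmp $t5, 1  (cmp 5,1)
bgt body: taken
lw $t2, 0($t3) → $t2=M[4]=-3
and $t2, $t2, 15 → $t2=(-3)&15=13
add $t3, $t3, 4 → $t3=4+4=8
sub $t5, $t5, 1 → $t5=5-1=4
cmp $t5, 1  (cmp 4,1)
bgt body: taken
lw $t2, 0($t3) → $t2=M[8]=19
and $t2, $t2, 15 → $t2=19&15=3
add $t3, $t3, 4 → $t3=8+4=12
sub $t5, $t5, 1 → $t5=4-1=3
cmp $t5, 1  (cmp 3,1)
bgt body: taken
lw $t2, 0($t3) → $t2=M[12]=8
and $t2, $t2, 15 → $t2=8&15=8
add $t3, $t3, 4 → $t3=12+4=16
sub $t5, $t5, 1 → $t5=3-1=2
cmp $t5, 1  (cmp 2,1)
bgt body: taken
lw $t2, 0($t3) → $t2=M[16]=28
and $t2, $t2, 15 → $t2=28&15=12
add $t3, $t3, 4 → $t3=16+4=20
sub $t5, $t5, 1 → $t5=2-1=1
cmp $t5, 1  (cmp 1,1)
bgt body: not taken
mul $t2, $t2, 5 → $t2=12*5=60
sw $t2, (12) → M[12]=60
halt.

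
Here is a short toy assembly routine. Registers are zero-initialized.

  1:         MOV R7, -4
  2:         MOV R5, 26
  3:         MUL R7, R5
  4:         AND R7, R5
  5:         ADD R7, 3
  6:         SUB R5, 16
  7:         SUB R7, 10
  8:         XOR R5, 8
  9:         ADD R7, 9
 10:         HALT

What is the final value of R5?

R7=-4
R5=26
R7=(-4)*26=-104
R7=(-104)&26=24
R7=24+3=27
R5=26-16=10
R7=27-10=17
R5=10^8=2
R7=17+9=26
halt.

2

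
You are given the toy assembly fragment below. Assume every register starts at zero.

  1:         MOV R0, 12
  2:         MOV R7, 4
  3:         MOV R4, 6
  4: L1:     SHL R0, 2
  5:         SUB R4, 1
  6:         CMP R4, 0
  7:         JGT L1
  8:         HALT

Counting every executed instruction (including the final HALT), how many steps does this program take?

after MOV R0, 12: R0=12
after MOV R7, 4: R7=4
after MOV R4, 6: R4=6
after SHL R0, 2: R0=12<<2=48
after SUB R4, 1: R4=6-1=5
CMP R4, 0  (cmp 5,0)
JGT L1: taken
after SHL R0, 2: R0=48<<2=192
after SUB R4, 1: R4=5-1=4
CMP R4, 0  (cmp 4,0)
JGT L1: taken
after SHL R0, 2: R0=192<<2=768
after SUB R4, 1: R4=4-1=3
CMP R4, 0  (cmp 3,0)
JGT L1: taken
after SHL R0, 2: R0=768<<2=3072
after SUB R4, 1: R4=3-1=2
CMP R4, 0  (cmp 2,0)
JGT L1: taken
after SHL R0, 2: R0=3072<<2=12288
after SUB R4, 1: R4=2-1=1
CMP R4, 0  (cmp 1,0)
JGT L1: taken
after SHL R0, 2: R0=12288<<2=49152
after SUB R4, 1: R4=1-1=0
CMP R4, 0  (cmp 0,0)
JGT L1: not taken
halt.
Total executed instructions: 28.

28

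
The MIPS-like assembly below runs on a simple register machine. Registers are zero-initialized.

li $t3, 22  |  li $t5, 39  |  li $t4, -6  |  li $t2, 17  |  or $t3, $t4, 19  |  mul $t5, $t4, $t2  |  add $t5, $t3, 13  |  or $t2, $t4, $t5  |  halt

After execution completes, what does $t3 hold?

-5

$t3=22
$t5=39
$t4=-6
$t2=17
$t3=(-6)|19=-5
$t5=(-6)*17=-102
$t5=(-5)+13=8
$t2=(-6)|8=-6
halt.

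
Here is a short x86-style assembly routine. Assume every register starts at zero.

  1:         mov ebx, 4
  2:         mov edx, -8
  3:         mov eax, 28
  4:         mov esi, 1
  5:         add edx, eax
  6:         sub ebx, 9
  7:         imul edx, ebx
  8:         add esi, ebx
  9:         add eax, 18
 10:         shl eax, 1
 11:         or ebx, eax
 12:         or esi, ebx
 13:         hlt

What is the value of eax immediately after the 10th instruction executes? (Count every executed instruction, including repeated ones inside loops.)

92

mov ebx, 4 → ebx=4
mov edx, -8 → edx=-8
mov eax, 28 → eax=28
mov esi, 1 → esi=1
add edx, eax → edx=(-8)+28=20
sub ebx, 9 → ebx=4-9=-5
imul edx, ebx → edx=20*(-5)=-100
add esi, ebx → esi=1+(-5)=-4
add eax, 18 → eax=28+18=46
shl eax, 1 → eax=46<<1=92
After step 10: eax = 92.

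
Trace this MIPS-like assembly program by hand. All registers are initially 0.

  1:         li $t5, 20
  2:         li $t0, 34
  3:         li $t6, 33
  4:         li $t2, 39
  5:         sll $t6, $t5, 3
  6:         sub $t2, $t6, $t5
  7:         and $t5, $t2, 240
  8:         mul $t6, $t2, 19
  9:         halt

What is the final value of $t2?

$t5=20
$t0=34
$t6=33
$t2=39
$t6=20<<3=160
$t2=160-20=140
$t5=140&240=128
$t6=140*19=2660
halt.

140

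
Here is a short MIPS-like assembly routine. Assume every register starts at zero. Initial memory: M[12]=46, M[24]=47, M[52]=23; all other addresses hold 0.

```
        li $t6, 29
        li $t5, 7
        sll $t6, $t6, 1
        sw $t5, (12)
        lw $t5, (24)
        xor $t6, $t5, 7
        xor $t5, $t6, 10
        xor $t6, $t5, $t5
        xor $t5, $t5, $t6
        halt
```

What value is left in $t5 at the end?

34

li $t6, 29 → $t6=29
li $t5, 7 → $t5=7
sll $t6, $t6, 1 → $t6=29<<1=58
sw $t5, (12) → M[12]=7
lw $t5, (24) → $t5=M[24]=47
xor $t6, $t5, 7 → $t6=47^7=40
xor $t5, $t6, 10 → $t5=40^10=34
xor $t6, $t5, $t5 → $t6=34^34=0
xor $t5, $t5, $t6 → $t5=34^0=34
halt.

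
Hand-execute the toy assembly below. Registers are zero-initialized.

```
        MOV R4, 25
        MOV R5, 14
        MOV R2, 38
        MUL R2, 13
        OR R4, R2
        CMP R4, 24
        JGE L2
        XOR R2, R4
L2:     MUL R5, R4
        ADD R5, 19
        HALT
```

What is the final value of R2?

494

after MOV R4, 25: R4=25
after MOV R5, 14: R5=14
after MOV R2, 38: R2=38
after MUL R2, 13: R2=38*13=494
after OR R4, R2: R4=25|494=511
CMP R4, 24  (cmp 511,24)
JGE L2: taken
after MUL R5, R4: R5=14*511=7154
after ADD R5, 19: R5=7154+19=7173
halt.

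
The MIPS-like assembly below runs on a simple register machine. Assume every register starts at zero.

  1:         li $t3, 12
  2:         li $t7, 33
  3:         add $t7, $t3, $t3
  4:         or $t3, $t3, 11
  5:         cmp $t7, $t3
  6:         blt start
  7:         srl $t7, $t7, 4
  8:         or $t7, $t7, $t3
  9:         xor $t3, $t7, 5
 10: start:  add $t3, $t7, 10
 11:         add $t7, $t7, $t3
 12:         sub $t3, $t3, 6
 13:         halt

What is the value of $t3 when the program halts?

$t3=12
$t7=33
$t7=12+12=24
$t3=12|11=15
cmp $t7, $t3  (cmp 24,15)
blt start: not taken
$t7=24>>4=1
$t7=1|15=15
$t3=15^5=10
$t3=15+10=25
$t7=15+25=40
$t3=25-6=19
halt.

19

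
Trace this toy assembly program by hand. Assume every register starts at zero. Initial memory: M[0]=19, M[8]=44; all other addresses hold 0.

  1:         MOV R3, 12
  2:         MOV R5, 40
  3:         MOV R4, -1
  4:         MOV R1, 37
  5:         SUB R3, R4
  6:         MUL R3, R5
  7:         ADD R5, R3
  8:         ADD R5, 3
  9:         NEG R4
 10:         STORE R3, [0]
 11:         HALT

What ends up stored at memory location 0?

520

R3=12
R5=40
R4=-1
R1=37
R3=12-(-1)=13
R3=13*40=520
R5=40+520=560
R5=560+3=563
R4=-(-1)=1
STORE R3, [0] → M[0]=520
halt.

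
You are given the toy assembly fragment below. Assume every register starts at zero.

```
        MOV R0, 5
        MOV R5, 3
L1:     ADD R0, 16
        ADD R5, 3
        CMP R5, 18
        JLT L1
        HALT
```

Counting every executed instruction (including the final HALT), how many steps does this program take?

R0=5
R5=3
R0=5+16=21
R5=3+3=6
CMP R5, 18  (cmp 6,18)
JLT L1: taken
R0=21+16=37
R5=6+3=9
CMP R5, 18  (cmp 9,18)
JLT L1: taken
R0=37+16=53
R5=9+3=12
CMP R5, 18  (cmp 12,18)
JLT L1: taken
R0=53+16=69
R5=12+3=15
CMP R5, 18  (cmp 15,18)
JLT L1: taken
R0=69+16=85
R5=15+3=18
CMP R5, 18  (cmp 18,18)
JLT L1: not taken
halt.
Total executed instructions: 23.

23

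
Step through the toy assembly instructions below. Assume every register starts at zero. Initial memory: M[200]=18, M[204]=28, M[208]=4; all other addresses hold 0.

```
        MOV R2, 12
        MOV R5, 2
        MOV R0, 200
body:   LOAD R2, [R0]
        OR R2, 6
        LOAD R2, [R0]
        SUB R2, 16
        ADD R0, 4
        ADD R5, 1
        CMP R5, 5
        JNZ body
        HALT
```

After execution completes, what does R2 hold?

-12

after MOV R2, 12: R2=12
after MOV R5, 2: R5=2
after MOV R0, 200: R0=200
after LOAD R2, [R0]: R2=M[200]=18
after OR R2, 6: R2=18|6=22
after LOAD R2, [R0]: R2=M[200]=18
after SUB R2, 16: R2=18-16=2
after ADD R0, 4: R0=200+4=204
after ADD R5, 1: R5=2+1=3
CMP R5, 5  (cmp 3,5)
JNZ body: taken
after LOAD R2, [R0]: R2=M[204]=28
after OR R2, 6: R2=28|6=30
after LOAD R2, [R0]: R2=M[204]=28
after SUB R2, 16: R2=28-16=12
after ADD R0, 4: R0=204+4=208
after ADD R5, 1: R5=3+1=4
CMP R5, 5  (cmp 4,5)
JNZ body: taken
after LOAD R2, [R0]: R2=M[208]=4
after OR R2, 6: R2=4|6=6
after LOAD R2, [R0]: R2=M[208]=4
after SUB R2, 16: R2=4-16=-12
after ADD R0, 4: R0=208+4=212
after ADD R5, 1: R5=4+1=5
CMP R5, 5  (cmp 5,5)
JNZ body: not taken
halt.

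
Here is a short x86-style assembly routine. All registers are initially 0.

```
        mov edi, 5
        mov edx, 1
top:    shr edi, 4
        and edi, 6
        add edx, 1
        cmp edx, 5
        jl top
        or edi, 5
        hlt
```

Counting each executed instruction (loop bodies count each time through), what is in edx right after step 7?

2

after mov edi, 5: edi=5
after mov edx, 1: edx=1
after shr edi, 4: edi=5>>4=0
after and edi, 6: edi=0&6=0
after add edx, 1: edx=1+1=2
cmp edx, 5  (cmp 2,5)
jl top: taken
After step 7: edx = 2.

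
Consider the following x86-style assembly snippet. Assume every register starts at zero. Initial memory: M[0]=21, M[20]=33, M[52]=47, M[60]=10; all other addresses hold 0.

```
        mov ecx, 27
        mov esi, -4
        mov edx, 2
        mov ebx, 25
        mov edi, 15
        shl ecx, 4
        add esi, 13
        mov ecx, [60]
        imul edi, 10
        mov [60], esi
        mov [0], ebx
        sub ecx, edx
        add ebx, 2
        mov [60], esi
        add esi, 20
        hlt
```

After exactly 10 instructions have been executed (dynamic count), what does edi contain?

150

after mov ecx, 27: ecx=27
after mov esi, -4: esi=-4
after mov edx, 2: edx=2
after mov ebx, 25: ebx=25
after mov edi, 15: edi=15
after shl ecx, 4: ecx=27<<4=432
after add esi, 13: esi=(-4)+13=9
after mov ecx, [60]: ecx=M[60]=10
after imul edi, 10: edi=15*10=150
mov [60], esi → M[60]=9
After step 10: edi = 150.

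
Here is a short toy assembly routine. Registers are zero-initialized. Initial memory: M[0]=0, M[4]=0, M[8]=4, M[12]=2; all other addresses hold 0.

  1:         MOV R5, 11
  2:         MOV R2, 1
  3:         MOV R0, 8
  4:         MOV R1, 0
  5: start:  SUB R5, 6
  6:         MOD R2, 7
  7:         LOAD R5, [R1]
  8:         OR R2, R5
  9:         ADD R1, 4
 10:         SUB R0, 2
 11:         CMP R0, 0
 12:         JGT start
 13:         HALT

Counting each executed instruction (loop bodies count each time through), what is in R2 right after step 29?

5

MOV R5, 11 → R5=11
MOV R2, 1 → R2=1
MOV R0, 8 → R0=8
MOV R1, 0 → R1=0
SUB R5, 6 → R5=11-6=5
MOD R2, 7 → R2=1%7=1
LOAD R5, [R1] → R5=M[0]=0
OR R2, R5 → R2=1|0=1
ADD R1, 4 → R1=0+4=4
SUB R0, 2 → R0=8-2=6
CMP R0, 0  (cmp 6,0)
JGT start: taken
SUB R5, 6 → R5=0-6=-6
MOD R2, 7 → R2=1%7=1
LOAD R5, [R1] → R5=M[4]=0
OR R2, R5 → R2=1|0=1
ADD R1, 4 → R1=4+4=8
SUB R0, 2 → R0=6-2=4
CMP R0, 0  (cmp 4,0)
JGT start: taken
SUB R5, 6 → R5=0-6=-6
MOD R2, 7 → R2=1%7=1
LOAD R5, [R1] → R5=M[8]=4
OR R2, R5 → R2=1|4=5
ADD R1, 4 → R1=8+4=12
SUB R0, 2 → R0=4-2=2
CMP R0, 0  (cmp 2,0)
JGT start: taken
SUB R5, 6 → R5=4-6=-2
After step 29: R2 = 5.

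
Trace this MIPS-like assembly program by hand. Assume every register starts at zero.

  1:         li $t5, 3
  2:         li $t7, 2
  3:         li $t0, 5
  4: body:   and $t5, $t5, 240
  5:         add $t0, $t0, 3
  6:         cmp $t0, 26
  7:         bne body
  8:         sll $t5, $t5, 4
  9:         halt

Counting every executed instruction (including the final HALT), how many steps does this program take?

33

$t5=3
$t7=2
$t0=5
$t5=3&240=0
$t0=5+3=8
cmp $t0, 26  (cmp 8,26)
bne body: taken
$t5=0&240=0
$t0=8+3=11
cmp $t0, 26  (cmp 11,26)
bne body: taken
$t5=0&240=0
$t0=11+3=14
cmp $t0, 26  (cmp 14,26)
bne body: taken
$t5=0&240=0
$t0=14+3=17
cmp $t0, 26  (cmp 17,26)
bne body: taken
$t5=0&240=0
$t0=17+3=20
cmp $t0, 26  (cmp 20,26)
bne body: taken
$t5=0&240=0
$t0=20+3=23
cmp $t0, 26  (cmp 23,26)
bne body: taken
$t5=0&240=0
$t0=23+3=26
cmp $t0, 26  (cmp 26,26)
bne body: not taken
$t5=0<<4=0
halt.
Total executed instructions: 33.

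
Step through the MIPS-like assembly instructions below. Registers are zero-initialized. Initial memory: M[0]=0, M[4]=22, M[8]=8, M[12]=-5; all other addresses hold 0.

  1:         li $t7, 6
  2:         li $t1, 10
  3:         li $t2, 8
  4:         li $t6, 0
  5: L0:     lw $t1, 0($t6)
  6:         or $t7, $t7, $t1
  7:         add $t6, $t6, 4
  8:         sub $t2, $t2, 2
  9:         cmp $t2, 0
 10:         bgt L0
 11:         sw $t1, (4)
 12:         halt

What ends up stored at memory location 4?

-5

after li $t7, 6: $t7=6
after li $t1, 10: $t1=10
after li $t2, 8: $t2=8
after li $t6, 0: $t6=0
after lw $t1, 0($t6): $t1=M[0]=0
after or $t7, $t7, $t1: $t7=6|0=6
after add $t6, $t6, 4: $t6=0+4=4
after sub $t2, $t2, 2: $t2=8-2=6
cmp $t2, 0  (cmp 6,0)
bgt L0: taken
after lw $t1, 0($t6): $t1=M[4]=22
after or $t7, $t7, $t1: $t7=6|22=22
after add $t6, $t6, 4: $t6=4+4=8
after sub $t2, $t2, 2: $t2=6-2=4
cmp $t2, 0  (cmp 4,0)
bgt L0: taken
after lw $t1, 0($t6): $t1=M[8]=8
after or $t7, $t7, $t1: $t7=22|8=30
after add $t6, $t6, 4: $t6=8+4=12
after sub $t2, $t2, 2: $t2=4-2=2
cmp $t2, 0  (cmp 2,0)
bgt L0: taken
after lw $t1, 0($t6): $t1=M[12]=-5
after or $t7, $t7, $t1: $t7=30|(-5)=-1
after add $t6, $t6, 4: $t6=12+4=16
after sub $t2, $t2, 2: $t2=2-2=0
cmp $t2, 0  (cmp 0,0)
bgt L0: not taken
sw $t1, (4) → M[4]=-5
halt.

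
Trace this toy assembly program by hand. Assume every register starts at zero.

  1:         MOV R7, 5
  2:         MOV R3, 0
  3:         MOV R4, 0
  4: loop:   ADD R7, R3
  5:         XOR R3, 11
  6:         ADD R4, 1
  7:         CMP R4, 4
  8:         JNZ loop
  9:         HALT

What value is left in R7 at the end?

27

R7=5
R3=0
R4=0
R7=5+0=5
R3=0^11=11
R4=0+1=1
CMP R4, 4  (cmp 1,4)
JNZ loop: taken
R7=5+11=16
R3=11^11=0
R4=1+1=2
CMP R4, 4  (cmp 2,4)
JNZ loop: taken
R7=16+0=16
R3=0^11=11
R4=2+1=3
CMP R4, 4  (cmp 3,4)
JNZ loop: taken
R7=16+11=27
R3=11^11=0
R4=3+1=4
CMP R4, 4  (cmp 4,4)
JNZ loop: not taken
halt.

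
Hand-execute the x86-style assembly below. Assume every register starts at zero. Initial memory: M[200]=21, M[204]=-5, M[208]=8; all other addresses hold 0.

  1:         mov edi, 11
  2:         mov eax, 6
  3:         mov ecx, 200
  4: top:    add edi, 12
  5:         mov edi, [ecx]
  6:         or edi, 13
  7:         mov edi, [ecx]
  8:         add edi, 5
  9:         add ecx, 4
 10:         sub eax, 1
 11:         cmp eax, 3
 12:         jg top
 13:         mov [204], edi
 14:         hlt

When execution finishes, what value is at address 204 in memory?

13

after mov edi, 11: edi=11
after mov eax, 6: eax=6
after mov ecx, 200: ecx=200
after add edi, 12: edi=11+12=23
after mov edi, [ecx]: edi=M[200]=21
after or edi, 13: edi=21|13=29
after mov edi, [ecx]: edi=M[200]=21
after add edi, 5: edi=21+5=26
after add ecx, 4: ecx=200+4=204
after sub eax, 1: eax=6-1=5
cmp eax, 3  (cmp 5,3)
jg top: taken
after add edi, 12: edi=26+12=38
after mov edi, [ecx]: edi=M[204]=-5
after or edi, 13: edi=(-5)|13=-1
after mov edi, [ecx]: edi=M[204]=-5
after add edi, 5: edi=(-5)+5=0
after add ecx, 4: ecx=204+4=208
after sub eax, 1: eax=5-1=4
cmp eax, 3  (cmp 4,3)
jg top: taken
after add edi, 12: edi=0+12=12
after mov edi, [ecx]: edi=M[208]=8
after or edi, 13: edi=8|13=13
after mov edi, [ecx]: edi=M[208]=8
after add edi, 5: edi=8+5=13
after add ecx, 4: ecx=208+4=212
after sub eax, 1: eax=4-1=3
cmp eax, 3  (cmp 3,3)
jg top: not taken
mov [204], edi → M[204]=13
halt.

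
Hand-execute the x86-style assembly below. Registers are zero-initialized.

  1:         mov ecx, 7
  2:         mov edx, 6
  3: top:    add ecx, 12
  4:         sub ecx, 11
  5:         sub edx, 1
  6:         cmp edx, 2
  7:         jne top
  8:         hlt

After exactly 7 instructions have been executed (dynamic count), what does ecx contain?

8

mov ecx, 7 → ecx=7
mov edx, 6 → edx=6
add ecx, 12 → ecx=7+12=19
sub ecx, 11 → ecx=19-11=8
sub edx, 1 → edx=6-1=5
cmp edx, 2  (cmp 5,2)
jne top: taken
After step 7: ecx = 8.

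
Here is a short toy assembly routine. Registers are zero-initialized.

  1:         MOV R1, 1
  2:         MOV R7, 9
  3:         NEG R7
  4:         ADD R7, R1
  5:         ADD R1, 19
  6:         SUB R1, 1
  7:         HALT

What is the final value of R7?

-8

R1=1
R7=9
R7=-(9)=-9
R7=(-9)+1=-8
R1=1+19=20
R1=20-1=19
halt.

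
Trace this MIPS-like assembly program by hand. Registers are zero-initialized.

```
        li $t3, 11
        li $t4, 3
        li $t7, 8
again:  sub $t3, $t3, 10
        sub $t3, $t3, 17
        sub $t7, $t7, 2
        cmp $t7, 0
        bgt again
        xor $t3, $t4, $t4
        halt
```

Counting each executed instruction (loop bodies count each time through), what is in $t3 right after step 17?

after li $t3, 11: $t3=11
after li $t4, 3: $t4=3
after li $t7, 8: $t7=8
after sub $t3, $t3, 10: $t3=11-10=1
after sub $t3, $t3, 17: $t3=1-17=-16
after sub $t7, $t7, 2: $t7=8-2=6
cmp $t7, 0  (cmp 6,0)
bgt again: taken
after sub $t3, $t3, 10: $t3=(-16)-10=-26
after sub $t3, $t3, 17: $t3=(-26)-17=-43
after sub $t7, $t7, 2: $t7=6-2=4
cmp $t7, 0  (cmp 4,0)
bgt again: taken
after sub $t3, $t3, 10: $t3=(-43)-10=-53
after sub $t3, $t3, 17: $t3=(-53)-17=-70
after sub $t7, $t7, 2: $t7=4-2=2
cmp $t7, 0  (cmp 2,0)
After step 17: $t3 = -70.

-70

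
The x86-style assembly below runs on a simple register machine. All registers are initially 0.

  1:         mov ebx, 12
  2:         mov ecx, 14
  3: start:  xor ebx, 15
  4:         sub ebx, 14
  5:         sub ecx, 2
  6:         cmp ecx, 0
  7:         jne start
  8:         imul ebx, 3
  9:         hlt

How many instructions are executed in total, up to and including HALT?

39

after mov ebx, 12: ebx=12
after mov ecx, 14: ecx=14
after xor ebx, 15: ebx=12^15=3
after sub ebx, 14: ebx=3-14=-11
after sub ecx, 2: ecx=14-2=12
cmp ecx, 0  (cmp 12,0)
jne start: taken
after xor ebx, 15: ebx=(-11)^15=-6
after sub ebx, 14: ebx=(-6)-14=-20
after sub ecx, 2: ecx=12-2=10
cmp ecx, 0  (cmp 10,0)
jne start: taken
after xor ebx, 15: ebx=(-20)^15=-29
after sub ebx, 14: ebx=(-29)-14=-43
after sub ecx, 2: ecx=10-2=8
cmp ecx, 0  (cmp 8,0)
jne start: taken
after xor ebx, 15: ebx=(-43)^15=-38
after sub ebx, 14: ebx=(-38)-14=-52
after sub ecx, 2: ecx=8-2=6
cmp ecx, 0  (cmp 6,0)
jne start: taken
after xor ebx, 15: ebx=(-52)^15=-61
after sub ebx, 14: ebx=(-61)-14=-75
after sub ecx, 2: ecx=6-2=4
cmp ecx, 0  (cmp 4,0)
jne start: taken
after xor ebx, 15: ebx=(-75)^15=-70
after sub ebx, 14: ebx=(-70)-14=-84
after sub ecx, 2: ecx=4-2=2
cmp ecx, 0  (cmp 2,0)
jne start: taken
after xor ebx, 15: ebx=(-84)^15=-93
after sub ebx, 14: ebx=(-93)-14=-107
after sub ecx, 2: ecx=2-2=0
cmp ecx, 0  (cmp 0,0)
jne start: not taken
after imul ebx, 3: ebx=(-107)*3=-321
halt.
Total executed instructions: 39.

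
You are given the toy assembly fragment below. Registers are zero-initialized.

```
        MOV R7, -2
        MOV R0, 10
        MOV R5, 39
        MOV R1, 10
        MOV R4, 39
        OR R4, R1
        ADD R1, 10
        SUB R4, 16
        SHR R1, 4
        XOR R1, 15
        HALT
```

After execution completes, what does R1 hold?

after MOV R7, -2: R7=-2
after MOV R0, 10: R0=10
after MOV R5, 39: R5=39
after MOV R1, 10: R1=10
after MOV R4, 39: R4=39
after OR R4, R1: R4=39|10=47
after ADD R1, 10: R1=10+10=20
after SUB R4, 16: R4=47-16=31
after SHR R1, 4: R1=20>>4=1
after XOR R1, 15: R1=1^15=14
halt.

14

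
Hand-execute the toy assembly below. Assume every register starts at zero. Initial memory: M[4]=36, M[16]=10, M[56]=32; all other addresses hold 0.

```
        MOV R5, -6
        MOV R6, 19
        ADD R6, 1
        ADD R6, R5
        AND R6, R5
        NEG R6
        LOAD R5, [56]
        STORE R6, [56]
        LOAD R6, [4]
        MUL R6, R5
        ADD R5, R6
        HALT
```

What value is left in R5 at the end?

1184

after MOV R5, -6: R5=-6
after MOV R6, 19: R6=19
after ADD R6, 1: R6=19+1=20
after ADD R6, R5: R6=20+(-6)=14
after AND R6, R5: R6=14&(-6)=10
after NEG R6: R6=-(10)=-10
after LOAD R5, [56]: R5=M[56]=32
STORE R6, [56] → M[56]=-10
after LOAD R6, [4]: R6=M[4]=36
after MUL R6, R5: R6=36*32=1152
after ADD R5, R6: R5=32+1152=1184
halt.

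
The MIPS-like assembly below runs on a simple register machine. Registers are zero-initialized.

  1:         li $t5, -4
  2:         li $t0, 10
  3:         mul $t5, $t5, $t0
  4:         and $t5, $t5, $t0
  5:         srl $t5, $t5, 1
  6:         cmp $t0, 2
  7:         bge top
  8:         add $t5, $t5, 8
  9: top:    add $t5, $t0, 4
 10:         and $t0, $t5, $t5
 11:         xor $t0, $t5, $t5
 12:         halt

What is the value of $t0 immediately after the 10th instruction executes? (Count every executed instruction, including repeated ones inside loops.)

$t5=-4
$t0=10
$t5=(-4)*10=-40
$t5=(-40)&10=8
$t5=8>>1=4
cmp $t0, 2  (cmp 10,2)
bge top: taken
$t5=10+4=14
$t0=14&14=14
$t0=14^14=0
After step 10: $t0 = 0.

0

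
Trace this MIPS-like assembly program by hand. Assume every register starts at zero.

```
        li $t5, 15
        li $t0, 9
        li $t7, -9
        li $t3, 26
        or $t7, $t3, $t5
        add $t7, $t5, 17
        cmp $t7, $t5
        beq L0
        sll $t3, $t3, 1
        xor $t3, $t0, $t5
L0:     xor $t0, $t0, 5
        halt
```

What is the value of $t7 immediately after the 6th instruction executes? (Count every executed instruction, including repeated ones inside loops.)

after li $t5, 15: $t5=15
after li $t0, 9: $t0=9
after li $t7, -9: $t7=-9
after li $t3, 26: $t3=26
after or $t7, $t3, $t5: $t7=26|15=31
after add $t7, $t5, 17: $t7=15+17=32
After step 6: $t7 = 32.

32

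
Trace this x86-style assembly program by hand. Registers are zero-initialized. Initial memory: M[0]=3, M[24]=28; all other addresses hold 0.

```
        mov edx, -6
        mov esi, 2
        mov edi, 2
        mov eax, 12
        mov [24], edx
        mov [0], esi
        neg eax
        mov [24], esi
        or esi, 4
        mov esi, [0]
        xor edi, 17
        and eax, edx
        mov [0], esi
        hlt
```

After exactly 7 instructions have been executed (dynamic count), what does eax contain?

-12

after mov edx, -6: edx=-6
after mov esi, 2: esi=2
after mov edi, 2: edi=2
after mov eax, 12: eax=12
mov [24], edx → M[24]=-6
mov [0], esi → M[0]=2
after neg eax: eax=-(12)=-12
After step 7: eax = -12.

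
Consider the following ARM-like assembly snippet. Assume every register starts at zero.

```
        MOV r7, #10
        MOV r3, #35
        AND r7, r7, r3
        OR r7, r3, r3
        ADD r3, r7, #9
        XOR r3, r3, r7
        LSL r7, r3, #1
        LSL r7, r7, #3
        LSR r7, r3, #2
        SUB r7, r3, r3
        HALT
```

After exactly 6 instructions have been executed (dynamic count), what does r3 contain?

15

MOV r7, #10 → r7=10
MOV r3, #35 → r3=35
AND r7, r7, r3 → r7=10&35=2
OR r7, r3, r3 → r7=35|35=35
ADD r3, r7, #9 → r3=35+9=44
XOR r3, r3, r7 → r3=44^35=15
After step 6: r3 = 15.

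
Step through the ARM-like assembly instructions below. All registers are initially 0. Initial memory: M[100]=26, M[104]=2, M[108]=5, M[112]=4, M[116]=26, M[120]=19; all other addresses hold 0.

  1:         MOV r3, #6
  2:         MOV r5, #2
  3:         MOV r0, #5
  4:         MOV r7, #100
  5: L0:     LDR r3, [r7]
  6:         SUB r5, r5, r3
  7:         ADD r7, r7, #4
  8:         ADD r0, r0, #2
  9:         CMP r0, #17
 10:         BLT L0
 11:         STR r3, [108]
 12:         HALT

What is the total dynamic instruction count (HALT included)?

42

MOV r3, #6 → r3=6
MOV r5, #2 → r5=2
MOV r0, #5 → r0=5
MOV r7, #100 → r7=100
LDR r3, [r7] → r3=M[100]=26
SUB r5, r5, r3 → r5=2-26=-24
ADD r7, r7, #4 → r7=100+4=104
ADD r0, r0, #2 → r0=5+2=7
CMP r0, #17  (cmp 7,17)
BLT L0: taken
LDR r3, [r7] → r3=M[104]=2
SUB r5, r5, r3 → r5=(-24)-2=-26
ADD r7, r7, #4 → r7=104+4=108
ADD r0, r0, #2 → r0=7+2=9
CMP r0, #17  (cmp 9,17)
BLT L0: taken
LDR r3, [r7] → r3=M[108]=5
SUB r5, r5, r3 → r5=(-26)-5=-31
ADD r7, r7, #4 → r7=108+4=112
ADD r0, r0, #2 → r0=9+2=11
CMP r0, #17  (cmp 11,17)
BLT L0: taken
LDR r3, [r7] → r3=M[112]=4
SUB r5, r5, r3 → r5=(-31)-4=-35
ADD r7, r7, #4 → r7=112+4=116
ADD r0, r0, #2 → r0=11+2=13
CMP r0, #17  (cmp 13,17)
BLT L0: taken
LDR r3, [r7] → r3=M[116]=26
SUB r5, r5, r3 → r5=(-35)-26=-61
ADD r7, r7, #4 → r7=116+4=120
ADD r0, r0, #2 → r0=13+2=15
CMP r0, #17  (cmp 15,17)
BLT L0: taken
LDR r3, [r7] → r3=M[120]=19
SUB r5, r5, r3 → r5=(-61)-19=-80
ADD r7, r7, #4 → r7=120+4=124
ADD r0, r0, #2 → r0=15+2=17
CMP r0, #17  (cmp 17,17)
BLT L0: not taken
STR r3, [108] → M[108]=19
halt.
Total executed instructions: 42.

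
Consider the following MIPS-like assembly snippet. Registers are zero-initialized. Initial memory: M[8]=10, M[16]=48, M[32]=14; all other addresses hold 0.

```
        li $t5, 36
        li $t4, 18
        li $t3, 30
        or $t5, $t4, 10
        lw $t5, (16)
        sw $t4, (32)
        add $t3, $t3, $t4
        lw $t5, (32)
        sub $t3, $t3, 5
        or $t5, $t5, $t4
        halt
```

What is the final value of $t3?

after li $t5, 36: $t5=36
after li $t4, 18: $t4=18
after li $t3, 30: $t3=30
after or $t5, $t4, 10: $t5=18|10=26
after lw $t5, (16): $t5=M[16]=48
sw $t4, (32) → M[32]=18
after add $t3, $t3, $t4: $t3=30+18=48
after lw $t5, (32): $t5=M[32]=18
after sub $t3, $t3, 5: $t3=48-5=43
after or $t5, $t5, $t4: $t5=18|18=18
halt.

43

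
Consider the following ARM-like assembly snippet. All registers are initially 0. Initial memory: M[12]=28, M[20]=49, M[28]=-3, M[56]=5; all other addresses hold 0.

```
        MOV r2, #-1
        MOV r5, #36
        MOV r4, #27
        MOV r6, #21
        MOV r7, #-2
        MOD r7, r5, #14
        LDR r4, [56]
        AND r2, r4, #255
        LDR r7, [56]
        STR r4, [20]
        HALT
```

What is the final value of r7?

5

MOV r2, #-1 → r2=-1
MOV r5, #36 → r5=36
MOV r4, #27 → r4=27
MOV r6, #21 → r6=21
MOV r7, #-2 → r7=-2
MOD r7, r5, #14 → r7=36%14=8
LDR r4, [56] → r4=M[56]=5
AND r2, r4, #255 → r2=5&255=5
LDR r7, [56] → r7=M[56]=5
STR r4, [20] → M[20]=5
halt.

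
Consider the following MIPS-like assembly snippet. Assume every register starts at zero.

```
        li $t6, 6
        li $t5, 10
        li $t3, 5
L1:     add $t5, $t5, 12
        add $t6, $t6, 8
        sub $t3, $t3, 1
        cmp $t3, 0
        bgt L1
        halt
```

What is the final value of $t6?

after li $t6, 6: $t6=6
after li $t5, 10: $t5=10
after li $t3, 5: $t3=5
after add $t5, $t5, 12: $t5=10+12=22
after add $t6, $t6, 8: $t6=6+8=14
after sub $t3, $t3, 1: $t3=5-1=4
cmp $t3, 0  (cmp 4,0)
bgt L1: taken
after add $t5, $t5, 12: $t5=22+12=34
after add $t6, $t6, 8: $t6=14+8=22
after sub $t3, $t3, 1: $t3=4-1=3
cmp $t3, 0  (cmp 3,0)
bgt L1: taken
after add $t5, $t5, 12: $t5=34+12=46
after add $t6, $t6, 8: $t6=22+8=30
after sub $t3, $t3, 1: $t3=3-1=2
cmp $t3, 0  (cmp 2,0)
bgt L1: taken
after add $t5, $t5, 12: $t5=46+12=58
after add $t6, $t6, 8: $t6=30+8=38
after sub $t3, $t3, 1: $t3=2-1=1
cmp $t3, 0  (cmp 1,0)
bgt L1: taken
after add $t5, $t5, 12: $t5=58+12=70
after add $t6, $t6, 8: $t6=38+8=46
after sub $t3, $t3, 1: $t3=1-1=0
cmp $t3, 0  (cmp 0,0)
bgt L1: not taken
halt.

46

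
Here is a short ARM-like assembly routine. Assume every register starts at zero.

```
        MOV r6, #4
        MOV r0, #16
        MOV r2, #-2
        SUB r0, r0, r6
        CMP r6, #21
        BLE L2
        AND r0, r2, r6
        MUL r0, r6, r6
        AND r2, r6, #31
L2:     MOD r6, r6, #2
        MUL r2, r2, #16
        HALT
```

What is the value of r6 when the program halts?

0

MOV r6, #4 → r6=4
MOV r0, #16 → r0=16
MOV r2, #-2 → r2=-2
SUB r0, r0, r6 → r0=16-4=12
CMP r6, #21  (cmp 4,21)
BLE L2: taken
MOD r6, r6, #2 → r6=4%2=0
MUL r2, r2, #16 → r2=(-2)*16=-32
halt.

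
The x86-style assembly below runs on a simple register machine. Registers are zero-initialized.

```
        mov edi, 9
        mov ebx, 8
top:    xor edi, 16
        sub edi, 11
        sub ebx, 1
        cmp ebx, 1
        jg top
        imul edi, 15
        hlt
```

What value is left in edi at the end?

-780

mov edi, 9 → edi=9
mov ebx, 8 → ebx=8
xor edi, 16 → edi=9^16=25
sub edi, 11 → edi=25-11=14
sub ebx, 1 → ebx=8-1=7
cmp ebx, 1  (cmp 7,1)
jg top: taken
xor edi, 16 → edi=14^16=30
sub edi, 11 → edi=30-11=19
sub ebx, 1 → ebx=7-1=6
cmp ebx, 1  (cmp 6,1)
jg top: taken
xor edi, 16 → edi=19^16=3
sub edi, 11 → edi=3-11=-8
sub ebx, 1 → ebx=6-1=5
cmp ebx, 1  (cmp 5,1)
jg top: taken
xor edi, 16 → edi=(-8)^16=-24
sub edi, 11 → edi=(-24)-11=-35
sub ebx, 1 → ebx=5-1=4
cmp ebx, 1  (cmp 4,1)
jg top: taken
xor edi, 16 → edi=(-35)^16=-51
sub edi, 11 → edi=(-51)-11=-62
sub ebx, 1 → ebx=4-1=3
cmp ebx, 1  (cmp 3,1)
jg top: taken
xor edi, 16 → edi=(-62)^16=-46
sub edi, 11 → edi=(-46)-11=-57
sub ebx, 1 → ebx=3-1=2
cmp ebx, 1  (cmp 2,1)
jg top: taken
xor edi, 16 → edi=(-57)^16=-41
sub edi, 11 → edi=(-41)-11=-52
sub ebx, 1 → ebx=2-1=1
cmp ebx, 1  (cmp 1,1)
jg top: not taken
imul edi, 15 → edi=(-52)*15=-780
halt.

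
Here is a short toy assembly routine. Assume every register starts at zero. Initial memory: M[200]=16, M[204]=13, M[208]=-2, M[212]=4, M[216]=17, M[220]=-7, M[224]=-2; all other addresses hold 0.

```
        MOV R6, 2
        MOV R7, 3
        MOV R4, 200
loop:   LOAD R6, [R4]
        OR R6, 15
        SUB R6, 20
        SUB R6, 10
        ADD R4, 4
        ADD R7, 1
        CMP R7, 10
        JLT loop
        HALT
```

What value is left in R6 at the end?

R6=2
R7=3
R4=200
R6=M[200]=16
R6=16|15=31
R6=31-20=11
R6=11-10=1
R4=200+4=204
R7=3+1=4
CMP R7, 10  (cmp 4,10)
JLT loop: taken
R6=M[204]=13
R6=13|15=15
R6=15-20=-5
R6=(-5)-10=-15
R4=204+4=208
R7=4+1=5
CMP R7, 10  (cmp 5,10)
JLT loop: taken
R6=M[208]=-2
R6=(-2)|15=-1
R6=(-1)-20=-21
R6=(-21)-10=-31
R4=208+4=212
R7=5+1=6
CMP R7, 10  (cmp 6,10)
JLT loop: taken
R6=M[212]=4
R6=4|15=15
R6=15-20=-5
R6=(-5)-10=-15
R4=212+4=216
R7=6+1=7
CMP R7, 10  (cmp 7,10)
JLT loop: taken
R6=M[216]=17
R6=17|15=31
R6=31-20=11
R6=11-10=1
R4=216+4=220
R7=7+1=8
CMP R7, 10  (cmp 8,10)
JLT loop: taken
R6=M[220]=-7
R6=(-7)|15=-1
R6=(-1)-20=-21
R6=(-21)-10=-31
R4=220+4=224
R7=8+1=9
CMP R7, 10  (cmp 9,10)
JLT loop: taken
R6=M[224]=-2
R6=(-2)|15=-1
R6=(-1)-20=-21
R6=(-21)-10=-31
R4=224+4=228
R7=9+1=10
CMP R7, 10  (cmp 10,10)
JLT loop: not taken
halt.

-31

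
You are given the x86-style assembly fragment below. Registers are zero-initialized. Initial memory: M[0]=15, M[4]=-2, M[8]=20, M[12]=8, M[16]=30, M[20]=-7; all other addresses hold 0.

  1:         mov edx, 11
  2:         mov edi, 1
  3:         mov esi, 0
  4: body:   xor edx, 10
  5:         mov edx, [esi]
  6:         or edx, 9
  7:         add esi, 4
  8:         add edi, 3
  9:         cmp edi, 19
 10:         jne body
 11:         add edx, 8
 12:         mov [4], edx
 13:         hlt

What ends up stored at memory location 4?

after mov edx, 11: edx=11
after mov edi, 1: edi=1
after mov esi, 0: esi=0
after xor edx, 10: edx=11^10=1
after mov edx, [esi]: edx=M[0]=15
after or edx, 9: edx=15|9=15
after add esi, 4: esi=0+4=4
after add edi, 3: edi=1+3=4
cmp edi, 19  (cmp 4,19)
jne body: taken
after xor edx, 10: edx=15^10=5
after mov edx, [esi]: edx=M[4]=-2
after or edx, 9: edx=(-2)|9=-1
after add esi, 4: esi=4+4=8
after add edi, 3: edi=4+3=7
cmp edi, 19  (cmp 7,19)
jne body: taken
after xor edx, 10: edx=(-1)^10=-11
after mov edx, [esi]: edx=M[8]=20
after or edx, 9: edx=20|9=29
after add esi, 4: esi=8+4=12
after add edi, 3: edi=7+3=10
cmp edi, 19  (cmp 10,19)
jne body: taken
after xor edx, 10: edx=29^10=23
after mov edx, [esi]: edx=M[12]=8
after or edx, 9: edx=8|9=9
after add esi, 4: esi=12+4=16
after add edi, 3: edi=10+3=13
cmp edi, 19  (cmp 13,19)
jne body: taken
after xor edx, 10: edx=9^10=3
after mov edx, [esi]: edx=M[16]=30
after or edx, 9: edx=30|9=31
after add esi, 4: esi=16+4=20
after add edi, 3: edi=13+3=16
cmp edi, 19  (cmp 16,19)
jne body: taken
after xor edx, 10: edx=31^10=21
after mov edx, [esi]: edx=M[20]=-7
after or edx, 9: edx=(-7)|9=-7
after add esi, 4: esi=20+4=24
after add edi, 3: edi=16+3=19
cmp edi, 19  (cmp 19,19)
jne body: not taken
after add edx, 8: edx=(-7)+8=1
mov [4], edx → M[4]=1
halt.

1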